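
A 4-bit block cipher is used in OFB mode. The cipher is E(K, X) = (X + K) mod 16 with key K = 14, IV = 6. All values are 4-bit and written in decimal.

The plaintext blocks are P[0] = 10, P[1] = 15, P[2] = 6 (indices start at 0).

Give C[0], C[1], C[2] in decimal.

OFB encryption: S_i = E(K, S_{i−1}) with S_{−1} = IV; C_i = P_i ⊕ S_i.
C[0]: S = E(K, 6) = 4; 10 ⊕ 4 = 14.
C[1]: S = E(K, 4) = 2; 15 ⊕ 2 = 13.
C[2]: S = E(K, 2) = 0; 6 ⊕ 0 = 6.

C[0] = 14, C[1] = 13, C[2] = 6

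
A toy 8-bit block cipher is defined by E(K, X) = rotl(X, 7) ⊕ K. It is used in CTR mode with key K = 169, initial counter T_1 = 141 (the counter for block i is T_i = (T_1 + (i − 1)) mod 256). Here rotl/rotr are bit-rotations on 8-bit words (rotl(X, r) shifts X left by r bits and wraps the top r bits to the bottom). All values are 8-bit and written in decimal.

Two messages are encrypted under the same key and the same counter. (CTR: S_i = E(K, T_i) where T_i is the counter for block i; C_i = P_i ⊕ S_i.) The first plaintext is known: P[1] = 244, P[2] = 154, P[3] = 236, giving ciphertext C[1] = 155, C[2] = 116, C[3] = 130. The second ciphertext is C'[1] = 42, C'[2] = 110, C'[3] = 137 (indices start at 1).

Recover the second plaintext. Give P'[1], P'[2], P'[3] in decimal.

In CTR with a reused counter, both messages share the same keystream S_i, so C_i ⊕ C'_i = P_i ⊕ P'_i and thus P'_i = P_i ⊕ C_i ⊕ C'_i.
P'[1]: 244 ⊕ 155 ⊕ 42 = 69.
P'[2]: 154 ⊕ 116 ⊕ 110 = 128.
P'[3]: 236 ⊕ 130 ⊕ 137 = 231.

P'[1] = 69, P'[2] = 128, P'[3] = 231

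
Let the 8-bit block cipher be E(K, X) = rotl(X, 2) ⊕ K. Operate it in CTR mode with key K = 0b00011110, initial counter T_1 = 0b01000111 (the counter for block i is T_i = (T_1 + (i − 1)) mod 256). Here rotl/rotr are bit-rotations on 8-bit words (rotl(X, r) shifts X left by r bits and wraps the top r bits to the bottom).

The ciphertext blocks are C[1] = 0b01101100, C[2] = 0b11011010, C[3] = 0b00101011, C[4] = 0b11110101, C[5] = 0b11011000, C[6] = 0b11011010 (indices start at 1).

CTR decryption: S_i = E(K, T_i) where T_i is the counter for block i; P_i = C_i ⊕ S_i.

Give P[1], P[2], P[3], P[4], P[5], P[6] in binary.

P[1]: T = 0b01000111, S = E(K, T) = 0b00000011; 0b01101100 ⊕ 0b00000011 = 0b01101111.
P[2]: T = 0b01001000, S = E(K, T) = 0b00111111; 0b11011010 ⊕ 0b00111111 = 0b11100101.
P[3]: T = 0b01001001, S = E(K, T) = 0b00111011; 0b00101011 ⊕ 0b00111011 = 0b00010000.
P[4]: T = 0b01001010, S = E(K, T) = 0b00110111; 0b11110101 ⊕ 0b00110111 = 0b11000010.
P[5]: T = 0b01001011, S = E(K, T) = 0b00110011; 0b11011000 ⊕ 0b00110011 = 0b11101011.
P[6]: T = 0b01001100, S = E(K, T) = 0b00101111; 0b11011010 ⊕ 0b00101111 = 0b11110101.

P[1] = 0b01101111, P[2] = 0b11100101, P[3] = 0b00010000, P[4] = 0b11000010, P[5] = 0b11101011, P[6] = 0b11110101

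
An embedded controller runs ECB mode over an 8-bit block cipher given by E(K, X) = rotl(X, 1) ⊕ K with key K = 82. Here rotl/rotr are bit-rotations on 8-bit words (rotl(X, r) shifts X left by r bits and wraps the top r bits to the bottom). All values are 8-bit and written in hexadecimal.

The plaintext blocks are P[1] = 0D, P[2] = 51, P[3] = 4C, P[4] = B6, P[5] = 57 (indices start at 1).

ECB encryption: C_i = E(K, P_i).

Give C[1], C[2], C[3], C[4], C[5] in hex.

C[1]: E(K, 0D) = 98.
C[2]: E(K, 51) = 20.
C[3]: E(K, 4C) = 1A.
C[4]: E(K, B6) = EF.
C[5]: E(K, 57) = 2C.

C[1] = 98, C[2] = 20, C[3] = 1A, C[4] = EF, C[5] = 2C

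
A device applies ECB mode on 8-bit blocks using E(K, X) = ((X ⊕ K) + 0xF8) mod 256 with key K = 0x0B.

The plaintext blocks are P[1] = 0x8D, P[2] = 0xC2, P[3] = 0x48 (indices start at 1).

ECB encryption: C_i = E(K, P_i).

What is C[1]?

C[1] = 0x7E

C[1]: E(K, 0x8D) = 0x7E.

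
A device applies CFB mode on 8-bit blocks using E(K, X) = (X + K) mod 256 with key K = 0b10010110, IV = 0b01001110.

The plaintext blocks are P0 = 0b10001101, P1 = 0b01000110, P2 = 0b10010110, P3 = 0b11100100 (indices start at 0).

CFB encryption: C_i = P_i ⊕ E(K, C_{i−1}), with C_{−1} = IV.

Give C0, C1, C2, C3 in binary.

C0: E(K, 0b01001110) = 0b11100100; 0b10001101 ⊕ 0b11100100 = 0b01101001.
C1: E(K, 0b01101001) = 0b11111111; 0b01000110 ⊕ 0b11111111 = 0b10111001.
C2: E(K, 0b10111001) = 0b01001111; 0b10010110 ⊕ 0b01001111 = 0b11011001.
C3: E(K, 0b11011001) = 0b01101111; 0b11100100 ⊕ 0b01101111 = 0b10001011.

C0 = 0b01101001, C1 = 0b10111001, C2 = 0b11011001, C3 = 0b10001011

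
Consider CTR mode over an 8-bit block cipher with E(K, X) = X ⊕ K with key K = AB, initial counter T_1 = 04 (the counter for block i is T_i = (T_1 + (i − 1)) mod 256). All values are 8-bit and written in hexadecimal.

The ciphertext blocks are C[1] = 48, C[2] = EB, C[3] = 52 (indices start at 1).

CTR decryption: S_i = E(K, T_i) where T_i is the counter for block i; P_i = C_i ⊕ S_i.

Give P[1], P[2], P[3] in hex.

P[1] = E7, P[2] = 45, P[3] = FF

P[1]: T = 04, S = E(K, T) = AF; 48 ⊕ AF = E7.
P[2]: T = 05, S = E(K, T) = AE; EB ⊕ AE = 45.
P[3]: T = 06, S = E(K, T) = AD; 52 ⊕ AD = FF.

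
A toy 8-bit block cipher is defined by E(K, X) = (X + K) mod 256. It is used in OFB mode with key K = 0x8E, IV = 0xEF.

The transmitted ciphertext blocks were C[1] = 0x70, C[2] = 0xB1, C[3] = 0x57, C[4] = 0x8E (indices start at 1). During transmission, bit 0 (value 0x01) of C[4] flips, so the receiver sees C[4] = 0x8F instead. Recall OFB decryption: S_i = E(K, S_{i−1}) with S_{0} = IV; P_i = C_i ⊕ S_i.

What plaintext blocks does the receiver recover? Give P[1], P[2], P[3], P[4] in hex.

P[1] = 0x0D, P[2] = 0xBA, P[3] = 0xCE, P[4] = 0xA8

Only C[4] changed, to 0x8F. In OFB, a change in C_i flips the same bit in P_i only; the keystream is unaffected. Decrypting the received ciphertext:
P[1]: S = E(K, 0xEF) = 0x7D; 0x70 ⊕ 0x7D = 0x0D.
P[2]: S = E(K, 0x7D) = 0x0B; 0xB1 ⊕ 0x0B = 0xBA.
P[3]: S = E(K, 0x0B) = 0x99; 0x57 ⊕ 0x99 = 0xCE.
P[4]: S = E(K, 0x99) = 0x27; 0x8F ⊕ 0x27 = 0xA8.
Blocks that differ from the original plaintext: P[4].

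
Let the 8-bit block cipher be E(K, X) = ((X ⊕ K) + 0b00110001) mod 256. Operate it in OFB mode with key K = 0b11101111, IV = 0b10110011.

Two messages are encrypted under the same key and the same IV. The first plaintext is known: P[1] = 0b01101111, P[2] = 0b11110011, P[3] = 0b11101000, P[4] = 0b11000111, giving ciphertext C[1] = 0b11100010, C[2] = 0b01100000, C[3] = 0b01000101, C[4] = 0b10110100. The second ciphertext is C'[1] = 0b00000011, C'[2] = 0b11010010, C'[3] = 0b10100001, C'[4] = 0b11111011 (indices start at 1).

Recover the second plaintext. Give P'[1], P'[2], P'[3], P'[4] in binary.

P'[1] = 0b10001110, P'[2] = 0b01000001, P'[3] = 0b00001100, P'[4] = 0b10001000

In OFB with a reused IV, both messages share the same keystream S_i, so C_i ⊕ C'_i = P_i ⊕ P'_i and thus P'_i = P_i ⊕ C_i ⊕ C'_i.
P'[1]: 0b01101111 ⊕ 0b11100010 ⊕ 0b00000011 = 0b10001110.
P'[2]: 0b11110011 ⊕ 0b01100000 ⊕ 0b11010010 = 0b01000001.
P'[3]: 0b11101000 ⊕ 0b01000101 ⊕ 0b10100001 = 0b00001100.
P'[4]: 0b11000111 ⊕ 0b10110100 ⊕ 0b11111011 = 0b10001000.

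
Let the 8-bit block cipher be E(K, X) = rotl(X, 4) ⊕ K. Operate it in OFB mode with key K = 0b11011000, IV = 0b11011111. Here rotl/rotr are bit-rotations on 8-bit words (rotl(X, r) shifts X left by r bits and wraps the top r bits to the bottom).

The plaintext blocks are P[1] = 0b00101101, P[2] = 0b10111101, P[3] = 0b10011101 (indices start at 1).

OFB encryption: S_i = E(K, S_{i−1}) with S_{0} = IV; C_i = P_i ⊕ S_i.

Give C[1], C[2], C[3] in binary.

C[1]: S = E(K, 0b11011111) = 0b00100101; 0b00101101 ⊕ 0b00100101 = 0b00001000.
C[2]: S = E(K, 0b00100101) = 0b10001010; 0b10111101 ⊕ 0b10001010 = 0b00110111.
C[3]: S = E(K, 0b10001010) = 0b01110000; 0b10011101 ⊕ 0b01110000 = 0b11101101.

C[1] = 0b00001000, C[2] = 0b00110111, C[3] = 0b11101101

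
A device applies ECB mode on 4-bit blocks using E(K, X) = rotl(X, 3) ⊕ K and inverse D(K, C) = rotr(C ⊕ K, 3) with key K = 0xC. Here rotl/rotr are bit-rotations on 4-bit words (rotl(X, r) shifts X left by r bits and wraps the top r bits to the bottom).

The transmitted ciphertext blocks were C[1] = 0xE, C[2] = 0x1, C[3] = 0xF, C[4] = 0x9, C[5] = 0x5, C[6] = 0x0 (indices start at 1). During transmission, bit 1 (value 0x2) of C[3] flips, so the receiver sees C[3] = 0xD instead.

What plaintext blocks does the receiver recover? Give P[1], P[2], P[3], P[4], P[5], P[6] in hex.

P[1] = 0x4, P[2] = 0xB, P[3] = 0x2, P[4] = 0xA, P[5] = 0x3, P[6] = 0x9

ECB decryption: P_i = D(K, C_i).
Only C[3] changed, to 0xD. In ECB, a change in C_i affects only P_i. Decrypting the received ciphertext:
P[1]: D(K, 0xE) = 0x4.
P[2]: D(K, 0x1) = 0xB.
P[3]: D(K, 0xD) = 0x2.
P[4]: D(K, 0x9) = 0xA.
P[5]: D(K, 0x5) = 0x3.
P[6]: D(K, 0x0) = 0x9.
Blocks that differ from the original plaintext: P[3].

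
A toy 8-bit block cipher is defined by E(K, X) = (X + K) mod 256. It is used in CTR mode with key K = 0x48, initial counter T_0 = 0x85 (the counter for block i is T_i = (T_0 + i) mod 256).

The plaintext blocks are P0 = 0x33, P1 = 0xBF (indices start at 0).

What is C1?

CTR encryption: S_i = E(K, T_i) where T_i is the counter for block i; C_i = P_i ⊕ S_i.
C0: T = 0x85, S = E(K, T) = 0xCD; 0x33 ⊕ 0xCD = 0xFE.
C1: T = 0x86, S = E(K, T) = 0xCE; 0xBF ⊕ 0xCE = 0x71.

C1 = 0x71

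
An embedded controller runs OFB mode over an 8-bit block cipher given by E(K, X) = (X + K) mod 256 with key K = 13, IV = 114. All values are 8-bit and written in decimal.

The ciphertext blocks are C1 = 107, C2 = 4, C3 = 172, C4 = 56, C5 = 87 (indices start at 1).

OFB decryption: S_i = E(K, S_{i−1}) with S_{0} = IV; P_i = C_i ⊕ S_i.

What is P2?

P2 = 136

P1: S = E(K, 114) = 127; 107 ⊕ 127 = 20.
P2: S = E(K, 127) = 140; 4 ⊕ 140 = 136.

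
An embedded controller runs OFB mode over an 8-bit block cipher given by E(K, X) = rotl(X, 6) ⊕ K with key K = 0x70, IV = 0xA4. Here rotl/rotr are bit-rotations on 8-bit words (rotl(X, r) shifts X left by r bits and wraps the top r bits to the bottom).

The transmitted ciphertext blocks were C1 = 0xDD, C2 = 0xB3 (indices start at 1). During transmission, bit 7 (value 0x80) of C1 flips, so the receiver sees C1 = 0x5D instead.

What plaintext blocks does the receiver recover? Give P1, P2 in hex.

OFB decryption: S_i = E(K, S_{i−1}) with S_{0} = IV; P_i = C_i ⊕ S_i.
Only C1 changed, to 0x5D. In OFB, a change in C_i flips the same bit in P_i only; the keystream is unaffected. Decrypting the received ciphertext:
P1: S = E(K, 0xA4) = 0x59; 0x5D ⊕ 0x59 = 0x04.
P2: S = E(K, 0x59) = 0x26; 0xB3 ⊕ 0x26 = 0x95.
Blocks that differ from the original plaintext: P1.

P1 = 0x04, P2 = 0x95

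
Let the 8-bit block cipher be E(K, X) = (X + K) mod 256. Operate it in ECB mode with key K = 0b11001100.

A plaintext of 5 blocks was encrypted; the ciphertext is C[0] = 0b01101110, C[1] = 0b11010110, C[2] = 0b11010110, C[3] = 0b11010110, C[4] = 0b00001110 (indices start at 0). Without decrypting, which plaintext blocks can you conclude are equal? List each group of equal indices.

P[1] = P[2] = P[3]

ECB encrypts each block independently with the same key, so equal ciphertext blocks imply equal plaintext blocks.
C[1] = C[2] = C[3] = 0b11010110, so P[1] = P[2] = P[3].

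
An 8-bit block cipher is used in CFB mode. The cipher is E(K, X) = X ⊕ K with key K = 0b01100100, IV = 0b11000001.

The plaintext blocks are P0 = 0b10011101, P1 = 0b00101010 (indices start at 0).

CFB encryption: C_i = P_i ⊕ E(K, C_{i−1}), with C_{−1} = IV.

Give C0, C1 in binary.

C0: E(K, 0b11000001) = 0b10100101; 0b10011101 ⊕ 0b10100101 = 0b00111000.
C1: E(K, 0b00111000) = 0b01011100; 0b00101010 ⊕ 0b01011100 = 0b01110110.

C0 = 0b00111000, C1 = 0b01110110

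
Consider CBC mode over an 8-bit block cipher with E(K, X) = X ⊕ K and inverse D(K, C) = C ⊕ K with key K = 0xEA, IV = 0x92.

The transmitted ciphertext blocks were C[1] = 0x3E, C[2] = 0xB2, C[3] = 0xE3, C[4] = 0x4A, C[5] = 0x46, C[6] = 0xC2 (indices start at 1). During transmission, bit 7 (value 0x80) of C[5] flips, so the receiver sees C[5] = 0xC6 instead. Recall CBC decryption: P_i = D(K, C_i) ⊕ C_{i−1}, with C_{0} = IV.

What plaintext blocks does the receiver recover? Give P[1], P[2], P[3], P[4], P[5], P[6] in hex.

Only C[5] changed, to 0xC6. In CBC, a change in C_i garbles P_i and flips the same bit in P_{i+1}. Decrypting the received ciphertext:
P[1]: D(K, 0x3E) = 0xD4; 0xD4 ⊕ 0x92 = 0x46.
P[2]: D(K, 0xB2) = 0x58; 0x58 ⊕ 0x3E = 0x66.
P[3]: D(K, 0xE3) = 0x09; 0x09 ⊕ 0xB2 = 0xBB.
P[4]: D(K, 0x4A) = 0xA0; 0xA0 ⊕ 0xE3 = 0x43.
P[5]: D(K, 0xC6) = 0x2C; 0x2C ⊕ 0x4A = 0x66.
P[6]: D(K, 0xC2) = 0x28; 0x28 ⊕ 0xC6 = 0xEE.
Blocks that differ from the original plaintext: P[5], P[6].

P[1] = 0x46, P[2] = 0x66, P[3] = 0xBB, P[4] = 0x43, P[5] = 0x66, P[6] = 0xEE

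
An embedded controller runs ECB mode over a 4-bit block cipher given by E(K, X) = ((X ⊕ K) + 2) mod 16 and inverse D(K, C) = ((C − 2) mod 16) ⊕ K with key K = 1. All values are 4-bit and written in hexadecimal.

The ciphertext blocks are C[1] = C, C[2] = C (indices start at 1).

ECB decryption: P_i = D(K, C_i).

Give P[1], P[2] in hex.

P[1] = B, P[2] = B

P[1]: D(K, C) = B.
P[2]: D(K, C) = B.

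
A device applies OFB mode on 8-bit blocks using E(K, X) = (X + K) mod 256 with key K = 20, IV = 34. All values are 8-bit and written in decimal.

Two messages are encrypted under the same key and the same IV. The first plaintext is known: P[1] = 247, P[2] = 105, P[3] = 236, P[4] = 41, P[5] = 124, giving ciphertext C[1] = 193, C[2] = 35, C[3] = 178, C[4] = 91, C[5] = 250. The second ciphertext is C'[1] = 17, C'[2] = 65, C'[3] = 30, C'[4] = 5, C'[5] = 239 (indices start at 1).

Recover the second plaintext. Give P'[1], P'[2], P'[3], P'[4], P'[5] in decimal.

P'[1] = 39, P'[2] = 11, P'[3] = 64, P'[4] = 119, P'[5] = 105

In OFB with a reused IV, both messages share the same keystream S_i, so C_i ⊕ C'_i = P_i ⊕ P'_i and thus P'_i = P_i ⊕ C_i ⊕ C'_i.
P'[1]: 247 ⊕ 193 ⊕ 17 = 39.
P'[2]: 105 ⊕ 35 ⊕ 65 = 11.
P'[3]: 236 ⊕ 178 ⊕ 30 = 64.
P'[4]: 41 ⊕ 91 ⊕ 5 = 119.
P'[5]: 124 ⊕ 250 ⊕ 239 = 105.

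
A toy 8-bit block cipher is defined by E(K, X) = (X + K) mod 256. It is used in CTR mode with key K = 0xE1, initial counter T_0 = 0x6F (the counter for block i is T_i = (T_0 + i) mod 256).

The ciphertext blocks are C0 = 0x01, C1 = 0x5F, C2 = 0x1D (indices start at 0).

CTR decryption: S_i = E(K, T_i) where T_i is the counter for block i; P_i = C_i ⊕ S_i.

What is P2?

P2 = 0x4F

P2: T = 0x71, S = E(K, T) = 0x52; 0x1D ⊕ 0x52 = 0x4F.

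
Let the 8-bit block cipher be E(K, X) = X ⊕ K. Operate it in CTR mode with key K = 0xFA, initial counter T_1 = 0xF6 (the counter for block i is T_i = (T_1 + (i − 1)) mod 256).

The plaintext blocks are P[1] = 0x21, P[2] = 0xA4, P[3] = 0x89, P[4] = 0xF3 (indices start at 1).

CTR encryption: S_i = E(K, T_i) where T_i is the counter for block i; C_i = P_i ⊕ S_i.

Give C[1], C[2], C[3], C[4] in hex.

C[1]: T = 0xF6, S = E(K, T) = 0x0C; 0x21 ⊕ 0x0C = 0x2D.
C[2]: T = 0xF7, S = E(K, T) = 0x0D; 0xA4 ⊕ 0x0D = 0xA9.
C[3]: T = 0xF8, S = E(K, T) = 0x02; 0x89 ⊕ 0x02 = 0x8B.
C[4]: T = 0xF9, S = E(K, T) = 0x03; 0xF3 ⊕ 0x03 = 0xF0.

C[1] = 0x2D, C[2] = 0xA9, C[3] = 0x8B, C[4] = 0xF0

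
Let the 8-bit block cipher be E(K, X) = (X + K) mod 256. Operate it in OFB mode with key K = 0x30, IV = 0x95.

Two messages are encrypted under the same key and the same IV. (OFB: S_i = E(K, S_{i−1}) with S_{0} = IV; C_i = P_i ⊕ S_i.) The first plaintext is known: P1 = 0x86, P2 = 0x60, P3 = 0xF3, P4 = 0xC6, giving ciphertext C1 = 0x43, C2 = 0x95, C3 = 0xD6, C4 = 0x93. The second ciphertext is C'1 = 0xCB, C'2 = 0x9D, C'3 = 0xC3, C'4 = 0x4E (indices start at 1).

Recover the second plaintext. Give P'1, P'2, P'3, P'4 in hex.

In OFB with a reused IV, both messages share the same keystream S_i, so C_i ⊕ C'_i = P_i ⊕ P'_i and thus P'_i = P_i ⊕ C_i ⊕ C'_i.
P'1: 0x86 ⊕ 0x43 ⊕ 0xCB = 0x0E.
P'2: 0x60 ⊕ 0x95 ⊕ 0x9D = 0x68.
P'3: 0xF3 ⊕ 0xD6 ⊕ 0xC3 = 0xE6.
P'4: 0xC6 ⊕ 0x93 ⊕ 0x4E = 0x1B.

P'1 = 0x0E, P'2 = 0x68, P'3 = 0xE6, P'4 = 0x1B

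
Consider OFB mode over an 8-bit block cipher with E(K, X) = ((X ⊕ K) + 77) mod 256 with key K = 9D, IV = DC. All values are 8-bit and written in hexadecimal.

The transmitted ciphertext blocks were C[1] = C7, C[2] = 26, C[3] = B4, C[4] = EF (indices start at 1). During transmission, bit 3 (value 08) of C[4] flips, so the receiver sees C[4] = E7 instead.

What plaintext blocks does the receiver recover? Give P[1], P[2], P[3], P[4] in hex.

OFB decryption: S_i = E(K, S_{i−1}) with S_{0} = IV; P_i = C_i ⊕ S_i.
Only C[4] changed, to E7. In OFB, a change in C_i flips the same bit in P_i only; the keystream is unaffected. Decrypting the received ciphertext:
P[1]: S = E(K, DC) = B8; C7 ⊕ B8 = 7F.
P[2]: S = E(K, B8) = 9C; 26 ⊕ 9C = BA.
P[3]: S = E(K, 9C) = 78; B4 ⊕ 78 = CC.
P[4]: S = E(K, 78) = 5C; E7 ⊕ 5C = BB.
Blocks that differ from the original plaintext: P[4].

P[1] = 7F, P[2] = BA, P[3] = CC, P[4] = BB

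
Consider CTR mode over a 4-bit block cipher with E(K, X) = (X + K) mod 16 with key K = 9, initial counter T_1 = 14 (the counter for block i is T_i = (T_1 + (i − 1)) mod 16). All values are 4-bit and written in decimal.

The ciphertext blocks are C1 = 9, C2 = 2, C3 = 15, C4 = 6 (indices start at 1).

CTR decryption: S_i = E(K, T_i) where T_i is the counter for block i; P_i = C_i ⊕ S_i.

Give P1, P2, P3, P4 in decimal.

P1 = 14, P2 = 10, P3 = 6, P4 = 12

P1: T = 14, S = E(K, T) = 7; 9 ⊕ 7 = 14.
P2: T = 15, S = E(K, T) = 8; 2 ⊕ 8 = 10.
P3: T = 0, S = E(K, T) = 9; 15 ⊕ 9 = 6.
P4: T = 1, S = E(K, T) = 10; 6 ⊕ 10 = 12.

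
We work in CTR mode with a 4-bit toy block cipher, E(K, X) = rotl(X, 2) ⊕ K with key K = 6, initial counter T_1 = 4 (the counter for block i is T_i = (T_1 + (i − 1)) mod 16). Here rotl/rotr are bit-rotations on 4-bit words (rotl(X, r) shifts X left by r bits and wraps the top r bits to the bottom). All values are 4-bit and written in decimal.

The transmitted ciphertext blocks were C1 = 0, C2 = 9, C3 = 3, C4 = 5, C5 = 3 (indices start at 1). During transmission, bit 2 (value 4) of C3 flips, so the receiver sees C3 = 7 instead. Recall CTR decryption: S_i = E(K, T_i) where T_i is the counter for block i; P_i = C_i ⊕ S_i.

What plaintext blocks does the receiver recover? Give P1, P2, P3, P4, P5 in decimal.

P1 = 7, P2 = 10, P3 = 8, P4 = 14, P5 = 7

Only C3 changed, to 7. In CTR, a change in C_i flips the same bit in P_i only; the keystream is unaffected. Decrypting the received ciphertext:
P1: T = 4, S = E(K, T) = 7; 0 ⊕ 7 = 7.
P2: T = 5, S = E(K, T) = 3; 9 ⊕ 3 = 10.
P3: T = 6, S = E(K, T) = 15; 7 ⊕ 15 = 8.
P4: T = 7, S = E(K, T) = 11; 5 ⊕ 11 = 14.
P5: T = 8, S = E(K, T) = 4; 3 ⊕ 4 = 7.
Blocks that differ from the original plaintext: P3.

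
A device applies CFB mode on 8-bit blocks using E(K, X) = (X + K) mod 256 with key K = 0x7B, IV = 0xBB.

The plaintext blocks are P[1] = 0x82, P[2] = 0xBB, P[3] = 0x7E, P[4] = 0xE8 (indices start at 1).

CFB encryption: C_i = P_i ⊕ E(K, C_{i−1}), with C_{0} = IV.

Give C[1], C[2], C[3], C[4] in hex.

C[1] = 0xB4, C[2] = 0x94, C[3] = 0x71, C[4] = 0x04

C[1]: E(K, 0xBB) = 0x36; 0x82 ⊕ 0x36 = 0xB4.
C[2]: E(K, 0xB4) = 0x2F; 0xBB ⊕ 0x2F = 0x94.
C[3]: E(K, 0x94) = 0x0F; 0x7E ⊕ 0x0F = 0x71.
C[4]: E(K, 0x71) = 0xEC; 0xE8 ⊕ 0xEC = 0x04.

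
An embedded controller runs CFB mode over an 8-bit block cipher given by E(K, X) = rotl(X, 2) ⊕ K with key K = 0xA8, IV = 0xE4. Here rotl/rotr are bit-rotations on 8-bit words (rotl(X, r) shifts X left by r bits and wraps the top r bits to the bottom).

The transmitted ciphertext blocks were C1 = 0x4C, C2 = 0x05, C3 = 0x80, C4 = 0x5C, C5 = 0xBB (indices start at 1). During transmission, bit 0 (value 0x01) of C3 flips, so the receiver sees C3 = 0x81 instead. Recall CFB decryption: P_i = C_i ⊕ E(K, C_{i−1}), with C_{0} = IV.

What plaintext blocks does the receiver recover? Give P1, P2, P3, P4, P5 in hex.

P1 = 0x77, P2 = 0x9C, P3 = 0x3D, P4 = 0xF2, P5 = 0x62

Only C3 changed, to 0x81. In CFB, a change in C_i flips the same bit in P_i and garbles P_{i+1}. Decrypting the received ciphertext:
P1: E(K, 0xE4) = 0x3B; 0x4C ⊕ 0x3B = 0x77.
P2: E(K, 0x4C) = 0x99; 0x05 ⊕ 0x99 = 0x9C.
P3: E(K, 0x05) = 0xBC; 0x81 ⊕ 0xBC = 0x3D.
P4: E(K, 0x81) = 0xAE; 0x5C ⊕ 0xAE = 0xF2.
P5: E(K, 0x5C) = 0xD9; 0xBB ⊕ 0xD9 = 0x62.
Blocks that differ from the original plaintext: P3, P4.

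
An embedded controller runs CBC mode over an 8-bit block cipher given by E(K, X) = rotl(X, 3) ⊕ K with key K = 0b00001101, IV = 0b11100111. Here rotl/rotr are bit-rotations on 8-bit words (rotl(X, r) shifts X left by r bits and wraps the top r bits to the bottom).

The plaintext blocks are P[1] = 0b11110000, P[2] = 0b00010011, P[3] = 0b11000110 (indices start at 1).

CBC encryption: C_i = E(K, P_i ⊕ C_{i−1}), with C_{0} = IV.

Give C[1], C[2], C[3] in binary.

C[1] = 0b10110101, C[2] = 0b00111000, C[3] = 0b11111010

C[1]: P[1] ⊕ 0b11100111 = 0b00010111; E(K, 0b00010111) = 0b10110101.
C[2]: P[2] ⊕ 0b10110101 = 0b10100110; E(K, 0b10100110) = 0b00111000.
C[3]: P[3] ⊕ 0b00111000 = 0b11111110; E(K, 0b11111110) = 0b11111010.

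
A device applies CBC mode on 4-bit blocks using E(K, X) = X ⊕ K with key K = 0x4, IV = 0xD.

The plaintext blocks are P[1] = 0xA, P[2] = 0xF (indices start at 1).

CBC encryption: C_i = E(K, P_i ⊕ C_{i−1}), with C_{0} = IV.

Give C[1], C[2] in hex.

C[1] = 0x3, C[2] = 0x8

C[1]: P[1] ⊕ 0xD = 0x7; E(K, 0x7) = 0x3.
C[2]: P[2] ⊕ 0x3 = 0xC; E(K, 0xC) = 0x8.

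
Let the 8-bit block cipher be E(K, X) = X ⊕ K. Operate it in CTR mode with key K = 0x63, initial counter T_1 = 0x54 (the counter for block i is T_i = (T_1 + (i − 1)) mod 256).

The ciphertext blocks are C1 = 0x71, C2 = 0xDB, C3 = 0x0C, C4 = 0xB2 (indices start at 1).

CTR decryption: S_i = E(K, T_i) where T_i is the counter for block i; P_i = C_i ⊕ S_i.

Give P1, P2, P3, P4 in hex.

P1 = 0x46, P2 = 0xED, P3 = 0x39, P4 = 0x86

P1: T = 0x54, S = E(K, T) = 0x37; 0x71 ⊕ 0x37 = 0x46.
P2: T = 0x55, S = E(K, T) = 0x36; 0xDB ⊕ 0x36 = 0xED.
P3: T = 0x56, S = E(K, T) = 0x35; 0x0C ⊕ 0x35 = 0x39.
P4: T = 0x57, S = E(K, T) = 0x34; 0xB2 ⊕ 0x34 = 0x86.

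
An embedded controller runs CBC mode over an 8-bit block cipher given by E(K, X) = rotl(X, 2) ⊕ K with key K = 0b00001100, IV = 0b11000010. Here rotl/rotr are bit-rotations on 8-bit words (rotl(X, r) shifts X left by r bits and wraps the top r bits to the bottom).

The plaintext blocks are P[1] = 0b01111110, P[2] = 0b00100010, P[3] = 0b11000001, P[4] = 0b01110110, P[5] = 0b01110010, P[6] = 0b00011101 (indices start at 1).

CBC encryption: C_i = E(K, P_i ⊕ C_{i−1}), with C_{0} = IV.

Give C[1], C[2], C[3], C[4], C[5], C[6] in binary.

C[1] = 0b11111110, C[2] = 0b01111111, C[3] = 0b11110110, C[4] = 0b00001110, C[5] = 0b11111101, C[6] = 0b10001111

C[1]: P[1] ⊕ 0b11000010 = 0b10111100; E(K, 0b10111100) = 0b11111110.
C[2]: P[2] ⊕ 0b11111110 = 0b11011100; E(K, 0b11011100) = 0b01111111.
C[3]: P[3] ⊕ 0b01111111 = 0b10111110; E(K, 0b10111110) = 0b11110110.
C[4]: P[4] ⊕ 0b11110110 = 0b10000000; E(K, 0b10000000) = 0b00001110.
C[5]: P[5] ⊕ 0b00001110 = 0b01111100; E(K, 0b01111100) = 0b11111101.
C[6]: P[6] ⊕ 0b11111101 = 0b11100000; E(K, 0b11100000) = 0b10001111.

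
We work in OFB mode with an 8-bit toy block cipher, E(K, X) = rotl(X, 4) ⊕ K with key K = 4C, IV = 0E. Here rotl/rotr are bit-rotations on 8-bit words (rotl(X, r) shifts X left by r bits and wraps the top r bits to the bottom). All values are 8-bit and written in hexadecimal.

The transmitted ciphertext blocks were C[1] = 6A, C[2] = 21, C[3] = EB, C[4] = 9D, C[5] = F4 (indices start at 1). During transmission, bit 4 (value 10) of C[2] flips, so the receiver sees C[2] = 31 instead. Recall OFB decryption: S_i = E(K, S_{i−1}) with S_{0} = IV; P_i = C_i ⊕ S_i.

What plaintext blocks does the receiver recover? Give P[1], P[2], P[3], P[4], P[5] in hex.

Only C[2] changed, to 31. In OFB, a change in C_i flips the same bit in P_i only; the keystream is unaffected. Decrypting the received ciphertext:
P[1]: S = E(K, 0E) = AC; 6A ⊕ AC = C6.
P[2]: S = E(K, AC) = 86; 31 ⊕ 86 = B7.
P[3]: S = E(K, 86) = 24; EB ⊕ 24 = CF.
P[4]: S = E(K, 24) = 0E; 9D ⊕ 0E = 93.
P[5]: S = E(K, 0E) = AC; F4 ⊕ AC = 58.
Blocks that differ from the original plaintext: P[2].

P[1] = C6, P[2] = B7, P[3] = CF, P[4] = 93, P[5] = 58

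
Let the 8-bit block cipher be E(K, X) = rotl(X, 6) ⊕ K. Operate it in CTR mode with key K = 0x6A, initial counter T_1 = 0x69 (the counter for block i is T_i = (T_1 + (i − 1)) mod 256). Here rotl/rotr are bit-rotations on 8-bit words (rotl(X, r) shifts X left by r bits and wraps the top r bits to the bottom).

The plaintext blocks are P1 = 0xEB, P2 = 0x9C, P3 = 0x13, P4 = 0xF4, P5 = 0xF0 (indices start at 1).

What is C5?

C5 = 0xC1

CTR encryption: S_i = E(K, T_i) where T_i is the counter for block i; C_i = P_i ⊕ S_i.
C1: T = 0x69, S = E(K, T) = 0x30; 0xEB ⊕ 0x30 = 0xDB.
C2: T = 0x6A, S = E(K, T) = 0xF0; 0x9C ⊕ 0xF0 = 0x6C.
C3: T = 0x6B, S = E(K, T) = 0xB0; 0x13 ⊕ 0xB0 = 0xA3.
C4: T = 0x6C, S = E(K, T) = 0x71; 0xF4 ⊕ 0x71 = 0x85.
C5: T = 0x6D, S = E(K, T) = 0x31; 0xF0 ⊕ 0x31 = 0xC1.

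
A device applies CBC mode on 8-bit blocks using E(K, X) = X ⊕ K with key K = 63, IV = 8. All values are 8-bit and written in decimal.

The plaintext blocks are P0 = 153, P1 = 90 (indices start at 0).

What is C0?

C0 = 174

CBC encryption: C_i = E(K, P_i ⊕ C_{i−1}), with C_{−1} = IV.
C0: P0 ⊕ 8 = 145; E(K, 145) = 174.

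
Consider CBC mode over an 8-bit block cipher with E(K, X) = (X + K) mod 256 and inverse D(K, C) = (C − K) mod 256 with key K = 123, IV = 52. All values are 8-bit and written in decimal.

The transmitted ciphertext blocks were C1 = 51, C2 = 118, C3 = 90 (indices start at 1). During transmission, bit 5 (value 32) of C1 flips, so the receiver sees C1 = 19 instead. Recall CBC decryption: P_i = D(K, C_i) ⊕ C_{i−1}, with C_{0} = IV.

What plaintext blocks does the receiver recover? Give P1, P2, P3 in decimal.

P1 = 172, P2 = 232, P3 = 169

Only C1 changed, to 19. In CBC, a change in C_i garbles P_i and flips the same bit in P_{i+1}. Decrypting the received ciphertext:
P1: D(K, 19) = 152; 152 ⊕ 52 = 172.
P2: D(K, 118) = 251; 251 ⊕ 19 = 232.
P3: D(K, 90) = 223; 223 ⊕ 118 = 169.
Blocks that differ from the original plaintext: P1, P2.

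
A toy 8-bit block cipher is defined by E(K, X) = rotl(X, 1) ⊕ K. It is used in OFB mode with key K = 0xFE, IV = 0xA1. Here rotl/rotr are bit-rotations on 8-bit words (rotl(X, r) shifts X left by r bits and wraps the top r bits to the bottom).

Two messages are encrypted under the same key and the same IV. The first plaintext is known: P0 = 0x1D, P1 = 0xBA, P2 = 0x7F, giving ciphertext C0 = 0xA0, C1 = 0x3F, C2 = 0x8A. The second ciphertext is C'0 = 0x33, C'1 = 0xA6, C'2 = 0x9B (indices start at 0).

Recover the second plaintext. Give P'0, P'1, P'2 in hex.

In OFB with a reused IV, both messages share the same keystream S_i, so C_i ⊕ C'_i = P_i ⊕ P'_i and thus P'_i = P_i ⊕ C_i ⊕ C'_i.
P'0: 0x1D ⊕ 0xA0 ⊕ 0x33 = 0x8E.
P'1: 0xBA ⊕ 0x3F ⊕ 0xA6 = 0x23.
P'2: 0x7F ⊕ 0x8A ⊕ 0x9B = 0x6E.

P'0 = 0x8E, P'1 = 0x23, P'2 = 0x6E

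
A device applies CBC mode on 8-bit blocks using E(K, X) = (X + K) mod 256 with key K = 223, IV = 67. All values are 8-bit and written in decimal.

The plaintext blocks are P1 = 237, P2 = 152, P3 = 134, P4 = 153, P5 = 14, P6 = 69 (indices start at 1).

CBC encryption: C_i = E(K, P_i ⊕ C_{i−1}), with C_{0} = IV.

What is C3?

C3 = 81

C1: P1 ⊕ 67 = 174; E(K, 174) = 141.
C2: P2 ⊕ 141 = 21; E(K, 21) = 244.
C3: P3 ⊕ 244 = 114; E(K, 114) = 81.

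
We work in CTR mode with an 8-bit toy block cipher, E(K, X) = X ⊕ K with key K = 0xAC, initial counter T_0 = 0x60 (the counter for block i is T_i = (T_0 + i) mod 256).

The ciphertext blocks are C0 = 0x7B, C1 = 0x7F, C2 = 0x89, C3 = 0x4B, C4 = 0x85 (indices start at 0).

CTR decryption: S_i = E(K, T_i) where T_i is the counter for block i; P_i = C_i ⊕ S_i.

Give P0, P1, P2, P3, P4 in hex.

P0 = 0xB7, P1 = 0xB2, P2 = 0x47, P3 = 0x84, P4 = 0x4D

P0: T = 0x60, S = E(K, T) = 0xCC; 0x7B ⊕ 0xCC = 0xB7.
P1: T = 0x61, S = E(K, T) = 0xCD; 0x7F ⊕ 0xCD = 0xB2.
P2: T = 0x62, S = E(K, T) = 0xCE; 0x89 ⊕ 0xCE = 0x47.
P3: T = 0x63, S = E(K, T) = 0xCF; 0x4B ⊕ 0xCF = 0x84.
P4: T = 0x64, S = E(K, T) = 0xC8; 0x85 ⊕ 0xC8 = 0x4D.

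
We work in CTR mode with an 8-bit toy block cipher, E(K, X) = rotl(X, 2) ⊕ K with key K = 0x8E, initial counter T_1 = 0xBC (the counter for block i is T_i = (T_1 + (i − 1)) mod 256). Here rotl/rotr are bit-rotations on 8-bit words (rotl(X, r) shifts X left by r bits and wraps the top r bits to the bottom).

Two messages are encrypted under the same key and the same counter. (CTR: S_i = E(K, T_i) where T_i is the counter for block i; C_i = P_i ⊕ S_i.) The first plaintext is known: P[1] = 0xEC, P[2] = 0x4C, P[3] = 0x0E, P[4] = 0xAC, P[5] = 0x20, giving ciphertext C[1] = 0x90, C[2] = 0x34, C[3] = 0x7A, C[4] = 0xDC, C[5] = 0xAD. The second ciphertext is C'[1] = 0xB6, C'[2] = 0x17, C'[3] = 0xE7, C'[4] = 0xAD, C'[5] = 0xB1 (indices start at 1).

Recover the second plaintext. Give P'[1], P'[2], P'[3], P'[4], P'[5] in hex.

P'[1] = 0xCA, P'[2] = 0x6F, P'[3] = 0x93, P'[4] = 0xDD, P'[5] = 0x3C

In CTR with a reused counter, both messages share the same keystream S_i, so C_i ⊕ C'_i = P_i ⊕ P'_i and thus P'_i = P_i ⊕ C_i ⊕ C'_i.
P'[1]: 0xEC ⊕ 0x90 ⊕ 0xB6 = 0xCA.
P'[2]: 0x4C ⊕ 0x34 ⊕ 0x17 = 0x6F.
P'[3]: 0x0E ⊕ 0x7A ⊕ 0xE7 = 0x93.
P'[4]: 0xAC ⊕ 0xDC ⊕ 0xAD = 0xDD.
P'[5]: 0x20 ⊕ 0xAD ⊕ 0xB1 = 0x3C.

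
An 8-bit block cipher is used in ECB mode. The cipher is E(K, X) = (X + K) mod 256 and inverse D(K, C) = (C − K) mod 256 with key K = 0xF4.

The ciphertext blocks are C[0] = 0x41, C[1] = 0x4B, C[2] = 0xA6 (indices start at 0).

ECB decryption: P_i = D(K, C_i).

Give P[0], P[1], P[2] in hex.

P[0]: D(K, 0x41) = 0x4D.
P[1]: D(K, 0x4B) = 0x57.
P[2]: D(K, 0xA6) = 0xB2.

P[0] = 0x4D, P[1] = 0x57, P[2] = 0xB2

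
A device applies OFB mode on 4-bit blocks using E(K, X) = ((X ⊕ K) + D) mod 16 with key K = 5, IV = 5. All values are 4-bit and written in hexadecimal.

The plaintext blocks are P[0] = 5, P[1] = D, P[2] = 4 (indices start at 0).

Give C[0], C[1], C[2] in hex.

C[0] = 8, C[1] = 8, C[2] = 9

OFB encryption: S_i = E(K, S_{i−1}) with S_{−1} = IV; C_i = P_i ⊕ S_i.
C[0]: S = E(K, 5) = D; 5 ⊕ D = 8.
C[1]: S = E(K, D) = 5; D ⊕ 5 = 8.
C[2]: S = E(K, 5) = D; 4 ⊕ D = 9.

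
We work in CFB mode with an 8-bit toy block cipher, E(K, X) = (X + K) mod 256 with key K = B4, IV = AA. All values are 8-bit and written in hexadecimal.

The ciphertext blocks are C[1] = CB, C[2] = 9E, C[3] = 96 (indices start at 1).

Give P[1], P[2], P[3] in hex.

CFB decryption: P_i = C_i ⊕ E(K, C_{i−1}), with C_{0} = IV.
P[1]: E(K, AA) = 5E; CB ⊕ 5E = 95.
P[2]: E(K, CB) = 7F; 9E ⊕ 7F = E1.
P[3]: E(K, 9E) = 52; 96 ⊕ 52 = C4.

P[1] = 95, P[2] = E1, P[3] = C4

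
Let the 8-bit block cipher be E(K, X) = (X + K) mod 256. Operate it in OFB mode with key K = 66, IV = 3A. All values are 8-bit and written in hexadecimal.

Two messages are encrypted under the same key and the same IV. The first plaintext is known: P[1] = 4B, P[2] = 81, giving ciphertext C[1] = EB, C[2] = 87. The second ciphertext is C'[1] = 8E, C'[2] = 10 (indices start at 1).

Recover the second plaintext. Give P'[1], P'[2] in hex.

P'[1] = 2E, P'[2] = 16

In OFB with a reused IV, both messages share the same keystream S_i, so C_i ⊕ C'_i = P_i ⊕ P'_i and thus P'_i = P_i ⊕ C_i ⊕ C'_i.
P'[1]: 4B ⊕ EB ⊕ 8E = 2E.
P'[2]: 81 ⊕ 87 ⊕ 10 = 16.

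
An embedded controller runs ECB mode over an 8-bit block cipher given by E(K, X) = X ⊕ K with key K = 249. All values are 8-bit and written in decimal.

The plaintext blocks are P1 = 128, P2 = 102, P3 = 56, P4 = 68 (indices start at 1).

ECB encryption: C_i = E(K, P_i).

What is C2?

C2: E(K, 102) = 159.

C2 = 159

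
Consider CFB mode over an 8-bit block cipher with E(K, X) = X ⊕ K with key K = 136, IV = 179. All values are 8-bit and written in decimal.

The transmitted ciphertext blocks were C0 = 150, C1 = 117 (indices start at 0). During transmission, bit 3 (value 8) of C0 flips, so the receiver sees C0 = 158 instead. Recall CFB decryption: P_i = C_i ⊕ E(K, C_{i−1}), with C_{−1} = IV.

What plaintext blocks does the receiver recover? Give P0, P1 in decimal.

P0 = 165, P1 = 99

Only C0 changed, to 158. In CFB, a change in C_i flips the same bit in P_i and garbles P_{i+1}. Decrypting the received ciphertext:
P0: E(K, 179) = 59; 158 ⊕ 59 = 165.
P1: E(K, 158) = 22; 117 ⊕ 22 = 99.
Blocks that differ from the original plaintext: P0, P1.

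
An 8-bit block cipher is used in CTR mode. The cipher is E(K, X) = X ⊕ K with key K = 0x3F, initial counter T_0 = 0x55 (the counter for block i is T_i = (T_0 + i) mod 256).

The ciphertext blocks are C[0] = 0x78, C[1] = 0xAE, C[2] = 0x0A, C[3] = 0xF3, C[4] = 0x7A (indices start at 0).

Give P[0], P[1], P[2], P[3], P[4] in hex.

CTR decryption: S_i = E(K, T_i) where T_i is the counter for block i; P_i = C_i ⊕ S_i.
P[0]: T = 0x55, S = E(K, T) = 0x6A; 0x78 ⊕ 0x6A = 0x12.
P[1]: T = 0x56, S = E(K, T) = 0x69; 0xAE ⊕ 0x69 = 0xC7.
P[2]: T = 0x57, S = E(K, T) = 0x68; 0x0A ⊕ 0x68 = 0x62.
P[3]: T = 0x58, S = E(K, T) = 0x67; 0xF3 ⊕ 0x67 = 0x94.
P[4]: T = 0x59, S = E(K, T) = 0x66; 0x7A ⊕ 0x66 = 0x1C.

P[0] = 0x12, P[1] = 0xC7, P[2] = 0x62, P[3] = 0x94, P[4] = 0x1C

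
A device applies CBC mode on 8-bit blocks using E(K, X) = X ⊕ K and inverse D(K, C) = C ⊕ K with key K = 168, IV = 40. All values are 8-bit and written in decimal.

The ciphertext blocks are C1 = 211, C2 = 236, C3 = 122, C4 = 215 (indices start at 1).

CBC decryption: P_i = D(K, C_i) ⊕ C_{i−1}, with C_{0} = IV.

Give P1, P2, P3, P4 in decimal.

P1: D(K, 211) = 123; 123 ⊕ 40 = 83.
P2: D(K, 236) = 68; 68 ⊕ 211 = 151.
P3: D(K, 122) = 210; 210 ⊕ 236 = 62.
P4: D(K, 215) = 127; 127 ⊕ 122 = 5.

P1 = 83, P2 = 151, P3 = 62, P4 = 5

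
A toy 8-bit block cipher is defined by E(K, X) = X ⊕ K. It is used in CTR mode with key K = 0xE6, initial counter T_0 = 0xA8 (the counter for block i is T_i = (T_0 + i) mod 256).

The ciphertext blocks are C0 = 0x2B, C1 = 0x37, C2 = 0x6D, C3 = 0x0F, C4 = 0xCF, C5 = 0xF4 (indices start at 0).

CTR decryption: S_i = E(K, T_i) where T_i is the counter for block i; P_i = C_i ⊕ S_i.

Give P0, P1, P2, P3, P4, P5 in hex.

P0: T = 0xA8, S = E(K, T) = 0x4E; 0x2B ⊕ 0x4E = 0x65.
P1: T = 0xA9, S = E(K, T) = 0x4F; 0x37 ⊕ 0x4F = 0x78.
P2: T = 0xAA, S = E(K, T) = 0x4C; 0x6D ⊕ 0x4C = 0x21.
P3: T = 0xAB, S = E(K, T) = 0x4D; 0x0F ⊕ 0x4D = 0x42.
P4: T = 0xAC, S = E(K, T) = 0x4A; 0xCF ⊕ 0x4A = 0x85.
P5: T = 0xAD, S = E(K, T) = 0x4B; 0xF4 ⊕ 0x4B = 0xBF.

P0 = 0x65, P1 = 0x78, P2 = 0x21, P3 = 0x42, P4 = 0x85, P5 = 0xBF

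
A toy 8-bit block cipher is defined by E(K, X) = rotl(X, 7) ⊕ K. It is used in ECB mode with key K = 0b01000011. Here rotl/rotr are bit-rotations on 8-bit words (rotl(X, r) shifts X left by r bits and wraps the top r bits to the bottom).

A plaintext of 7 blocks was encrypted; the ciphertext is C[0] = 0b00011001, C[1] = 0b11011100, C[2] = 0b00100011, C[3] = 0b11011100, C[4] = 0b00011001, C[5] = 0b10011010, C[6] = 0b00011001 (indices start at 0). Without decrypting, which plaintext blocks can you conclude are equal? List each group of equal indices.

P[0] = P[4] = P[6]; P[1] = P[3]

ECB encrypts each block independently with the same key, so equal ciphertext blocks imply equal plaintext blocks.
C[0] = C[4] = C[6] = 0b00011001, so P[0] = P[4] = P[6].
C[1] = C[3] = 0b11011100, so P[1] = P[3].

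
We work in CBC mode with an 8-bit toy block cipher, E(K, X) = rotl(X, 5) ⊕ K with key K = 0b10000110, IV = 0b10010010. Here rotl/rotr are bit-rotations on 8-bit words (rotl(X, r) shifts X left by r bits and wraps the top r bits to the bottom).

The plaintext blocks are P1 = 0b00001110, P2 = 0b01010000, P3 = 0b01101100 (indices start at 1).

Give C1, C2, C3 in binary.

CBC encryption: C_i = E(K, P_i ⊕ C_{i−1}), with C_{0} = IV.
C1: P1 ⊕ 0b10010010 = 0b10011100; E(K, 0b10011100) = 0b00010101.
C2: P2 ⊕ 0b00010101 = 0b01000101; E(K, 0b01000101) = 0b00101110.
C3: P3 ⊕ 0b00101110 = 0b01000010; E(K, 0b01000010) = 0b11001110.

C1 = 0b00010101, C2 = 0b00101110, C3 = 0b11001110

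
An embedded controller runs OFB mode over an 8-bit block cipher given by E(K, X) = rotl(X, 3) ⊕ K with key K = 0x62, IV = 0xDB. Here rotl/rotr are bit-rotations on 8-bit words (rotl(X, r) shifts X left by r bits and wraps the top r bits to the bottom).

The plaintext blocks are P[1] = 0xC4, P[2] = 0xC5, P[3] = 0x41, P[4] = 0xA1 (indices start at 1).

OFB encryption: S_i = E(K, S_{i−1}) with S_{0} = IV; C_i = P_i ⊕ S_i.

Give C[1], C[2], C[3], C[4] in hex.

C[1] = 0x78, C[2] = 0x42, C[3] = 0x1F, C[4] = 0x31

C[1]: S = E(K, 0xDB) = 0xBC; 0xC4 ⊕ 0xBC = 0x78.
C[2]: S = E(K, 0xBC) = 0x87; 0xC5 ⊕ 0x87 = 0x42.
C[3]: S = E(K, 0x87) = 0x5E; 0x41 ⊕ 0x5E = 0x1F.
C[4]: S = E(K, 0x5E) = 0x90; 0xA1 ⊕ 0x90 = 0x31.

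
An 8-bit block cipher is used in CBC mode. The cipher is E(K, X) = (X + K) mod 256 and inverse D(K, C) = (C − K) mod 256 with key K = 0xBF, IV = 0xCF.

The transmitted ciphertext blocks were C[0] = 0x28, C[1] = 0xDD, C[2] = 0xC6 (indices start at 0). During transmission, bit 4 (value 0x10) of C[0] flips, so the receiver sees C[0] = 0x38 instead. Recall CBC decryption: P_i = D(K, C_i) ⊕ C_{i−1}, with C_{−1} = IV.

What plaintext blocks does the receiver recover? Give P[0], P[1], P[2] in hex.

Only C[0] changed, to 0x38. In CBC, a change in C_i garbles P_i and flips the same bit in P_{i+1}. Decrypting the received ciphertext:
P[0]: D(K, 0x38) = 0x79; 0x79 ⊕ 0xCF = 0xB6.
P[1]: D(K, 0xDD) = 0x1E; 0x1E ⊕ 0x38 = 0x26.
P[2]: D(K, 0xC6) = 0x07; 0x07 ⊕ 0xDD = 0xDA.
Blocks that differ from the original plaintext: P[0], P[1].

P[0] = 0xB6, P[1] = 0x26, P[2] = 0xDA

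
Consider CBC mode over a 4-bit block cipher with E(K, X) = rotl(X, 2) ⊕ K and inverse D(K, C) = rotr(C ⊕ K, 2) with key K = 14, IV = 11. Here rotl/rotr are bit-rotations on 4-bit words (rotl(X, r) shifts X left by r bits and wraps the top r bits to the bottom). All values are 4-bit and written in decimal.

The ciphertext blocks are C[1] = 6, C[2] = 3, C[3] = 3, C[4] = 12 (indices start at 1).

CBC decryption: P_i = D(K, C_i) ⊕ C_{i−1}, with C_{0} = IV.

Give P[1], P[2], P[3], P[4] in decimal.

P[1]: D(K, 6) = 2; 2 ⊕ 11 = 9.
P[2]: D(K, 3) = 7; 7 ⊕ 6 = 1.
P[3]: D(K, 3) = 7; 7 ⊕ 3 = 4.
P[4]: D(K, 12) = 8; 8 ⊕ 3 = 11.

P[1] = 9, P[2] = 1, P[3] = 4, P[4] = 11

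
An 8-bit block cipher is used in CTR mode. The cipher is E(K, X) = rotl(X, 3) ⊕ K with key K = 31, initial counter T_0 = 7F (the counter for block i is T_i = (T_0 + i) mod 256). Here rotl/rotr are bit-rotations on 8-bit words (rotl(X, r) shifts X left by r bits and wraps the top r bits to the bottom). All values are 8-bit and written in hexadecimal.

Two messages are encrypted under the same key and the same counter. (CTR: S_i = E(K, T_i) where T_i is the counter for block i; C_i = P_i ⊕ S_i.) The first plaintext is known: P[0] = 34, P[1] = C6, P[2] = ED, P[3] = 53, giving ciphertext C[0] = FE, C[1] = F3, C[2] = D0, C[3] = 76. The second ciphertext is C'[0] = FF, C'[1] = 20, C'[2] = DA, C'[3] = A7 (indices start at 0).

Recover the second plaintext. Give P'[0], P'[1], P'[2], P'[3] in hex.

In CTR with a reused counter, both messages share the same keystream S_i, so C_i ⊕ C'_i = P_i ⊕ P'_i and thus P'_i = P_i ⊕ C_i ⊕ C'_i.
P'[0]: 34 ⊕ FE ⊕ FF = 35.
P'[1]: C6 ⊕ F3 ⊕ 20 = 15.
P'[2]: ED ⊕ D0 ⊕ DA = E7.
P'[3]: 53 ⊕ 76 ⊕ A7 = 82.

P'[0] = 35, P'[1] = 15, P'[2] = E7, P'[3] = 82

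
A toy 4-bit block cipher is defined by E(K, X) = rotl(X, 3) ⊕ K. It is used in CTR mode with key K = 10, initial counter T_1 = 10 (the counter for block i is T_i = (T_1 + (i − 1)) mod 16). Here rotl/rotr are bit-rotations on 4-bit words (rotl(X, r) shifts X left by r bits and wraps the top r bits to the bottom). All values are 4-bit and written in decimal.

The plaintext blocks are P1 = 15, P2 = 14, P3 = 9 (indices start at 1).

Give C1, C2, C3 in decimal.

CTR encryption: S_i = E(K, T_i) where T_i is the counter for block i; C_i = P_i ⊕ S_i.
C1: T = 10, S = E(K, T) = 15; 15 ⊕ 15 = 0.
C2: T = 11, S = E(K, T) = 7; 14 ⊕ 7 = 9.
C3: T = 12, S = E(K, T) = 12; 9 ⊕ 12 = 5.

C1 = 0, C2 = 9, C3 = 5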